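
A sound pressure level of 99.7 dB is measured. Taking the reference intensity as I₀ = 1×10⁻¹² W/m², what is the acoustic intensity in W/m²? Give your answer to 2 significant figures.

I = I₀·10^(L/10) = 10⁻¹² × 10^(99.7/10) = 10^(-2.030).

0.0093 W/m²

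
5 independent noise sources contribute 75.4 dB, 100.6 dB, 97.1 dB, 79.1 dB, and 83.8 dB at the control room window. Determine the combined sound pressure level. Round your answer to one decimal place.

For uncorrelated sources the intensities add, so convert each level to linear form, sum, and take 10·log₁₀ of the total.
Σ 10^(L/10) = 10^(75.4/10) + 10^(100.6/10) + 10^(97.1/10) + 10^(79.1/10) + 10^(83.8/10) = 1.697e+10.
L_total = 10·log₁₀(1.697e+10) = 102.30 dB.

102.3 dB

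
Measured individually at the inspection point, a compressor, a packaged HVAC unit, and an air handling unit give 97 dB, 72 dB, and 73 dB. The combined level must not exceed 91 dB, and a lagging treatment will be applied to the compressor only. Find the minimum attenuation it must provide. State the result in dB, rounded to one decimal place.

Everything except the compressor sums to 10^(72/10) + 10^(73/10) = 3.580e+07 in linear terms, 75.54 dB.
The limit corresponds to 10^(91/10) = 1.259e+09; subtracting the fixed part leaves 1.223e+09 for the compressor, i.e. 90.87 dB.
So the compressor must be reduced from 97 to 90.87 dB: IL = 6.13 dB.

6.1 dB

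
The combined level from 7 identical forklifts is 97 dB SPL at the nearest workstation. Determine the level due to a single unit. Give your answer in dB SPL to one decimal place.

88.5 dB SPL

7 equal contributions raise the level by 10·log₁₀ 7 = 8.451 dB, so each unit alone gives 97 − 8.451.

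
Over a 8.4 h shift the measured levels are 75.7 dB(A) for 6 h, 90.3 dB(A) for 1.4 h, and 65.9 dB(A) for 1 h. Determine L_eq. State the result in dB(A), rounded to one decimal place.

Weight each interval's intensity by its duration and average over T = 8.4 h:
Σ tᵢ·10^(Lᵢ/10) = 6·10^(75.7/10) + 1.4·10^(90.3/10) + 1·10^(65.9/10) = 1.727e+09.
L_eq = 10·log₁₀(1.727e+09/8.4) = 83.13 dB(A).

83.1 dB(A)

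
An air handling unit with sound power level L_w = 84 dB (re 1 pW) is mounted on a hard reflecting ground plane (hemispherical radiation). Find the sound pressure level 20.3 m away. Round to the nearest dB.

50 dB

L_p = L_w − 10·log₁₀(2π·r²) with r = 20.3 m.
2π·r² = 2589 m², 10·log₁₀ of that is 34.132 dB.
L_p = 84 − 34.132 = 49.87 dB.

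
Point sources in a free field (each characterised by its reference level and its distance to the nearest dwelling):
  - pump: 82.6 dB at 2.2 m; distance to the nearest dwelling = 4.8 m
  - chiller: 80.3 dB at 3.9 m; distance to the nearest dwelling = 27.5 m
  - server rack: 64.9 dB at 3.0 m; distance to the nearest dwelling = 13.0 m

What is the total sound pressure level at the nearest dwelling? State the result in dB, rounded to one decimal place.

76.1 dB

First find each source's level at the receiver (point-source: −20·log₁₀(r/r_ref)), then combine on an intensity basis.
pump: 82.6 − 20·log₁₀(4.8/2.2) = 82.6 − 6.78 = 75.82 dB.
chiller: 80.3 − 20·log₁₀(27.5/3.9) = 80.3 − 16.97 = 63.33 dB.
server rack: 64.9 − 20·log₁₀(13.0/3.0) = 64.9 − 12.74 = 52.16 dB.
Σ 10^(L/10) = 4.055e+07 → L_total = 10·log₁₀(4.055e+07) = 76.08 dB.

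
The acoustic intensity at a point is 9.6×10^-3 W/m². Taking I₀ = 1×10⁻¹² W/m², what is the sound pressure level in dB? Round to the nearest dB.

I/I₀ = 9.6×10^-3/10⁻¹² = 9.6×10^9, and L = 10·log₁₀(I/I₀).
L = 10·(0.9823 + 9) = 99.82 dB.

100 dB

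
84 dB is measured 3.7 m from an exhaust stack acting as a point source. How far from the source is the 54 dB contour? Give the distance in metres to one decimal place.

117.0 m

Point-source spreading drops the level by 20·log₁₀(r₂/r₁); inverting, r₂/r₁ = 10^(ΔL/20).
r₂ = 3.7·10^((84−54)/20) = 3.7·10^(30.0/20) = 117.00 m.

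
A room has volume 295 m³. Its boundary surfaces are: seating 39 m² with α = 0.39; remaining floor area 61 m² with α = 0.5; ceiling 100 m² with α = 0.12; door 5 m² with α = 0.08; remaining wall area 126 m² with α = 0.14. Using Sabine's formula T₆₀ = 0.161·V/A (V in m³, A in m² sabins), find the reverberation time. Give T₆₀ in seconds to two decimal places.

Summing Sᵢαᵢ: 39·0.39 + 61·0.5 + 100·0.12 + 5·0.08 + 126·0.14 = 75.75 m².
T₆₀ = 0.161·V/A = 0.161·295/75.75 = 0.627 s.

0.63 s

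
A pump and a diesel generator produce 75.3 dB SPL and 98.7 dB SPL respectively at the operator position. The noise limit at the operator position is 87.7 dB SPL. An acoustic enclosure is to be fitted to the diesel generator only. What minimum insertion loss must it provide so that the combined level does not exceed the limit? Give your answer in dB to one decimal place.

Everything except the diesel generator sums to 10^(75.3/10) = 3.388e+07 in linear terms, 75.30 dB SPL.
To meet 87.7 dB SPL overall, the treated diesel generator may contribute at most 10^(87.7/10) − 3.388e+07 = 5.550e+08, i.e. 87.44 dB SPL.
So the diesel generator must be reduced from 98.7 to 87.44 dB SPL: IL = 11.26 dB.

11.3 dB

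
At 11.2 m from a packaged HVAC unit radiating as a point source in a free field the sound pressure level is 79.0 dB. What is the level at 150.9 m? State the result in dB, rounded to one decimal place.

Point-source attenuation: ΔL = 20·log₁₀(r₂/r₁) = 20·log₁₀(150.9/11.2) = 22.589 dB.
L₂ = 79.0 − 20·log₁₀(150.9/11.2) = 79.0 − 22.589 = 56.41 dB.

56.4 dB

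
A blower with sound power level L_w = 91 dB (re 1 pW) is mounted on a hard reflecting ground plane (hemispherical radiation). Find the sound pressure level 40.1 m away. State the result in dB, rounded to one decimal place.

51.0 dB

L_p = L_w − 10·log₁₀(2π·r²) with r = 40.1 m.
2π·r² = 1.01e+04 m², 10·log₁₀ of that is 40.045 dB.
L_p = 91 − 40.045 = 50.96 dB.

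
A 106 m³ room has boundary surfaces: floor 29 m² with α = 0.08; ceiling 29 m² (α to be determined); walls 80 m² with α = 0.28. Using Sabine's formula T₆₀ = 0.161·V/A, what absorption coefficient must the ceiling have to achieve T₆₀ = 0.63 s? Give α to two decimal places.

0.08

A = 0.161·V/T₆₀ = 0.161·106/0.63 = 27.09 m² sabins.
Absorption from the other surfaces = 29·0.08 + 80·0.28 = 24.72 m², so the ceiling must supply 2.37 m² over 29 m².
α = 2.37/29 = 0.082.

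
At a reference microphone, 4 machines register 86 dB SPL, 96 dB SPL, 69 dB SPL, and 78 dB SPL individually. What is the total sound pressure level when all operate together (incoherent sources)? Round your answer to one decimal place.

96.5 dB SPL

For uncorrelated sources the intensities add, so convert each level to linear form, sum, and take 10·log₁₀ of the total.
Σ 10^(L/10) = 10^(86/10) + 10^(96/10) + 10^(69/10) + 10^(78/10) = 4.450e+09.
L_total = 10·log₁₀(4.450e+09) = 96.48 dB SPL.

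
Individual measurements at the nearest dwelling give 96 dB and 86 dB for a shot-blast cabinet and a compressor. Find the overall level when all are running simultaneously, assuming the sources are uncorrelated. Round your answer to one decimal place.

For uncorrelated sources the intensities add, so convert each level to linear form, sum, and take 10·log₁₀ of the total.
Σ 10^(L/10) = 10^(96/10) + 10^(86/10) = 4.379e+09.
L_total = 10·log₁₀(4.379e+09) = 96.41 dB.

96.4 dB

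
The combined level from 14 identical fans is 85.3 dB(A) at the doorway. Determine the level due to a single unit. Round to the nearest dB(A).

74 dB(A)

For N identical incoherent sources L_total = L₁ + 10·log₁₀ N, so L₁ = 85.3 − 10·log₁₀(14) = 85.3 − 11.461.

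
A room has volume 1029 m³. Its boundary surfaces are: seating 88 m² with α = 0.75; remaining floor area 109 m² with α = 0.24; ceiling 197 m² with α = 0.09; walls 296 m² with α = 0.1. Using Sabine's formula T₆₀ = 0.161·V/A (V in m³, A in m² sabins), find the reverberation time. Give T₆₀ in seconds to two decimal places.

A = Σ Sᵢαᵢ = 88·0.75 + 109·0.24 + 197·0.09 + 296·0.1 = 139.49 m².
T₆₀ = 0.161 × 1029 / 139.49 = 1.188 s.

1.19 s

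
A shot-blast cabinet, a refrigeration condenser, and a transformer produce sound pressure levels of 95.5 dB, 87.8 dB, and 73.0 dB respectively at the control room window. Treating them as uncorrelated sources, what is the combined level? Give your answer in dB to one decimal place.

Incoherent sources combine by intensity addition: L_total = 10·log₁₀(Σ 10^(L_i/10)).
Σ 10^(L/10) = 10^(95.5/10) + 10^(87.8/10) + 10^(73.0/10) = 4.171e+09.
L_total = 10·log₁₀(4.171e+09) = 96.20 dB.

96.2 dB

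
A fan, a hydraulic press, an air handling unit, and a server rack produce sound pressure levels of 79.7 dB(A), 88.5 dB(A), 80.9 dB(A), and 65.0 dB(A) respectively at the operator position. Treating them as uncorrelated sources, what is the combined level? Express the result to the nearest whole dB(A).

For uncorrelated sources the intensities add, so convert each level to linear form, sum, and take 10·log₁₀ of the total.
Σ 10^(L/10) = 10^(79.7/10) + 10^(88.5/10) + 10^(80.9/10) + 10^(65.0/10) = 9.275e+08.
L_total = 10·log₁₀(9.275e+08) = 89.67 dB(A).

90 dB(A)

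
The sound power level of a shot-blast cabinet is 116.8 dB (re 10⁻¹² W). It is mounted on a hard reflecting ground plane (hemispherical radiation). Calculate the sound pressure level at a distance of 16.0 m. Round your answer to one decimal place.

84.7 dB

L_p = L_w − 10·log₁₀(2π·r²) with r = 16.0 m.
2π·r² = 1608 m², 10·log₁₀ of that is 32.064 dB.
L_p = 116.8 − 32.064 = 84.74 dB.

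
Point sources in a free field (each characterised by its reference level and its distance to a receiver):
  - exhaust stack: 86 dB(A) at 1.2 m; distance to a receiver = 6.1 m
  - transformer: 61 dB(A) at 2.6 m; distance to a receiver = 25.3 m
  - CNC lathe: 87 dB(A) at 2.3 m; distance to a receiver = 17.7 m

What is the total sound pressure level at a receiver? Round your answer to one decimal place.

Apply inverse-square spreading to bring every level to the receiver, then sum 10^(L/10).
exhaust stack: 86 − 20·log₁₀(6.1/1.2) = 86 − 14.12 = 71.88 dB(A).
transformer: 61 − 20·log₁₀(25.3/2.6) = 61 − 19.76 = 41.24 dB(A).
CNC lathe: 87 − 20·log₁₀(17.7/2.3) = 87 − 17.72 = 69.28 dB(A).
Σ 10^(L/10) = 2.388e+07 → L_total = 10·log₁₀(2.388e+07) = 73.78 dB(A).

73.8 dB(A)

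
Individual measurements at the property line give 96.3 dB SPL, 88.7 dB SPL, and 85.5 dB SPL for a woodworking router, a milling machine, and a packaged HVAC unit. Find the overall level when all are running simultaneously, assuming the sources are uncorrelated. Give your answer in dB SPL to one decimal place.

97.3 dB SPL

For uncorrelated sources the intensities add, so convert each level to linear form, sum, and take 10·log₁₀ of the total.
Σ 10^(L/10) = 10^(96.3/10) + 10^(88.7/10) + 10^(85.5/10) = 5.362e+09.
L_total = 10·log₁₀(5.362e+09) = 97.29 dB SPL.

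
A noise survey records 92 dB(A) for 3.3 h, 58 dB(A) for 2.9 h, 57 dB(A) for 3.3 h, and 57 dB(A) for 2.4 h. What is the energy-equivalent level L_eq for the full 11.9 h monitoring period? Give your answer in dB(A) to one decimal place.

L_eq = 10·log₁₀[(1/T)·Σ tᵢ·10^(Lᵢ/10)] with T = 11.9 h.
Σ tᵢ·10^(Lᵢ/10) = 3.3·10^(92/10) + 2.9·10^(58/10) + 3.3·10^(57/10) + 2.4·10^(57/10) = 5.235e+09.
L_eq = 10·log₁₀(5.235e+09/11.9) = 86.43 dB(A).

86.4 dB(A)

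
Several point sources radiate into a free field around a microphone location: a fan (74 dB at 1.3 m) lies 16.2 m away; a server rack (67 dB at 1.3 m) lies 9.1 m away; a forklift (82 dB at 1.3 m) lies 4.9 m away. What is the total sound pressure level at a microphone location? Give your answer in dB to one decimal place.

Propagate each source to the receiver with L = L_ref − 20·log₁₀(r/r_ref), then add intensities.
fan: 74 − 20·log₁₀(16.2/1.3) = 74 − 21.91 = 52.09 dB.
server rack: 67 − 20·log₁₀(9.1/1.3) = 67 − 16.90 = 50.10 dB.
forklift: 82 − 20·log₁₀(4.9/1.3) = 82 − 11.53 = 70.47 dB.
Σ 10^(L/10) = 1.142e+07 → L_total = 10·log₁₀(1.142e+07) = 70.58 dB.

70.6 dB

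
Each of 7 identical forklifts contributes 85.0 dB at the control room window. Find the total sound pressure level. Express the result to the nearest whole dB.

L_total = L₁ + 10·log₁₀ N for N identical incoherent sources.
L_total = 85.0 + 10·log₁₀(7) = 85.0 + 8.451 = 93.45 dB.

93 dB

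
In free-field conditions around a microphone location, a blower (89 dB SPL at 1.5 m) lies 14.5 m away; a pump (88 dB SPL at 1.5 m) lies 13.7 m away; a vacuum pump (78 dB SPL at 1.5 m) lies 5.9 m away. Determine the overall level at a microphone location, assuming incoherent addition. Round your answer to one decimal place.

73.0 dB SPL

First find each source's level at the receiver (point-source: −20·log₁₀(r/r_ref)), then combine on an intensity basis.
blower: 89 − 20·log₁₀(14.5/1.5) = 89 − 19.71 = 69.29 dB SPL.
pump: 88 − 20·log₁₀(13.7/1.5) = 88 − 19.21 = 68.79 dB SPL.
vacuum pump: 78 − 20·log₁₀(5.9/1.5) = 78 − 11.90 = 66.10 dB SPL.
Σ 10^(L/10) = 2.014e+07 → L_total = 10·log₁₀(2.014e+07) = 73.04 dB SPL.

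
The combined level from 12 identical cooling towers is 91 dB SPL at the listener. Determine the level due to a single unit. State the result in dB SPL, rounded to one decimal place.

Dividing the total intensity by 12 lowers the level by 10·log₁₀ 12 = 10.792 dB: L₁ = 91 − 10.792.

80.2 dB SPL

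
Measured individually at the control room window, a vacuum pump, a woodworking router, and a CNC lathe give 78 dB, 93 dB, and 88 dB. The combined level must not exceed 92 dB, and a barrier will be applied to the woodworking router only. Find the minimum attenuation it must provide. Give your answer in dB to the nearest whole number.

Everything except the woodworking router sums to 10^(78/10) + 10^(88/10) = 6.941e+08 in linear terms, 88.41 dB.
The limit corresponds to 10^(92/10) = 1.585e+09; subtracting the fixed part leaves 8.908e+08 for the woodworking router, i.e. 89.50 dB.
Required insertion loss = 93 − 89.50 = 3.50 dB.

4 dB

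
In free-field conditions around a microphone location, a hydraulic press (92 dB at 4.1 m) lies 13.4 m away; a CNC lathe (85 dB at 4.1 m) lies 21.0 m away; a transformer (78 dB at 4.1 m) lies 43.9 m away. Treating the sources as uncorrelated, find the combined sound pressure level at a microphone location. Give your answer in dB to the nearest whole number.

Propagate each source to the receiver with L = L_ref − 20·log₁₀(r/r_ref), then add intensities.
hydraulic press: 92 − 20·log₁₀(13.4/4.1) = 92 − 10.29 = 81.71 dB.
CNC lathe: 85 − 20·log₁₀(21.0/4.1) = 85 − 14.19 = 70.81 dB.
transformer: 78 − 20·log₁₀(43.9/4.1) = 78 − 20.59 = 57.41 dB.
Σ 10^(L/10) = 1.610e+08 → L_total = 10·log₁₀(1.610e+08) = 82.07 dB.

82 dB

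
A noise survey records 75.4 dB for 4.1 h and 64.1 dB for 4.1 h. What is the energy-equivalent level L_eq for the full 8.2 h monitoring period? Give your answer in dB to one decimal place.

L_eq = 10·log₁₀[(1/T)·Σ tᵢ·10^(Lᵢ/10)] with T = 8.2 h.
Σ tᵢ·10^(Lᵢ/10) = 4.1·10^(75.4/10) + 4.1·10^(64.1/10) = 1.527e+08.
L_eq = 10·log₁₀(1.527e+08/8.2) = 72.70 dB.

72.7 dB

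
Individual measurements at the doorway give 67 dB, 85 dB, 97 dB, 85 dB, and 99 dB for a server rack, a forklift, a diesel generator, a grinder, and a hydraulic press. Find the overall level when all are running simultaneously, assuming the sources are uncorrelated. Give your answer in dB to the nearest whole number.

For uncorrelated sources the intensities add, so convert each level to linear form, sum, and take 10·log₁₀ of the total.
Σ 10^(L/10) = 10^(67/10) + 10^(85/10) + 10^(97/10) + 10^(85/10) + 10^(99/10) = 1.359e+10.
L_total = 10·log₁₀(1.359e+10) = 101.33 dB.

101 dB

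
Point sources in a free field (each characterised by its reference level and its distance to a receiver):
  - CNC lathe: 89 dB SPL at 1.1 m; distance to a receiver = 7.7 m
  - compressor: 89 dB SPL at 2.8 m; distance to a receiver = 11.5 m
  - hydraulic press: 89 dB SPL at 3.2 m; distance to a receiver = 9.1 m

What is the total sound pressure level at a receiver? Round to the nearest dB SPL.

First find each source's level at the receiver (point-source: −20·log₁₀(r/r_ref)), then combine on an intensity basis.
CNC lathe: 89 − 20·log₁₀(7.7/1.1) = 89 − 16.90 = 72.10 dB SPL.
compressor: 89 − 20·log₁₀(11.5/2.8) = 89 − 12.27 = 76.73 dB SPL.
hydraulic press: 89 − 20·log₁₀(9.1/3.2) = 89 − 9.08 = 79.92 dB SPL.
Σ 10^(L/10) = 1.615e+08 → L_total = 10·log₁₀(1.615e+08) = 82.08 dB SPL.

82 dB SPL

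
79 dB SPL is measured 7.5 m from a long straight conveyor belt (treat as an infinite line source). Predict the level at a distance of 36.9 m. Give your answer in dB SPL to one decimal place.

Line-source attenuation: ΔL = 10·log₁₀(r₂/r₁) = 10·log₁₀(36.9/7.5) = 6.920 dB.
L₂ = 79 − 10·log₁₀(36.9/7.5) = 79 − 6.920 = 72.08 dB SPL.

72.1 dB SPL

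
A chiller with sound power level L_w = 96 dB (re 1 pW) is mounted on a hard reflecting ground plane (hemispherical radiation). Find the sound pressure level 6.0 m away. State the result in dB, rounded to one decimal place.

72.5 dB

The power spreads over a hemisphere of area 2π·r², so L_p = L_w − 10·log₁₀(2π·r²).
2π·r² = 226.2 m², 10·log₁₀ of that is 23.545 dB.
L_p = 96 − 23.545 = 72.46 dB.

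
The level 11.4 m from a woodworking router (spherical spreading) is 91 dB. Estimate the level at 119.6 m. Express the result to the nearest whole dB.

For a point source, L₂ = L₁ − 20·log₁₀(r₂/r₁).
L₂ = 91 − 20·log₁₀(119.6/11.4) = 91 − 20.417 = 70.58 dB.

71 dB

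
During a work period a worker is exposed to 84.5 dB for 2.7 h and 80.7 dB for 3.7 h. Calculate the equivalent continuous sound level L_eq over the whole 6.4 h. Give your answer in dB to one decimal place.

82.7 dB

L_eq = 10·log₁₀[(1/T)·Σ tᵢ·10^(Lᵢ/10)] with T = 6.4 h.
Σ tᵢ·10^(Lᵢ/10) = 2.7·10^(84.5/10) + 3.7·10^(80.7/10) = 1.196e+09.
L_eq = 10·log₁₀(1.196e+09/6.4) = 82.71 dB.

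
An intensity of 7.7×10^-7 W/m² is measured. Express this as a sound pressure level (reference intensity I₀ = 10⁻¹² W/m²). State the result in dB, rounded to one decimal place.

I/I₀ = 7.7×10^-7/10⁻¹² = 7.7×10^5, and L = 10·log₁₀(I/I₀).
L = 10·(0.8865 + 5) = 58.86 dB.

58.9 dB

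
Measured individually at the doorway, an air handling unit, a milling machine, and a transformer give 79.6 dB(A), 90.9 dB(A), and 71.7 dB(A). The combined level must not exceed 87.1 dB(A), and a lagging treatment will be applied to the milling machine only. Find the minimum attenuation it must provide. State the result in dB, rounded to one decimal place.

4.8 dB

The untreated sources together contribute 10^(79.6/10) + 10^(71.7/10) = 1.060e+08, i.e. 80.25 dB(A).
To meet 87.1 dB(A) overall, the treated milling machine may contribute at most 10^(87.1/10) − 1.060e+08 = 4.069e+08, i.e. 86.09 dB(A).
So the milling machine must be reduced from 90.9 to 86.09 dB(A): IL = 4.81 dB.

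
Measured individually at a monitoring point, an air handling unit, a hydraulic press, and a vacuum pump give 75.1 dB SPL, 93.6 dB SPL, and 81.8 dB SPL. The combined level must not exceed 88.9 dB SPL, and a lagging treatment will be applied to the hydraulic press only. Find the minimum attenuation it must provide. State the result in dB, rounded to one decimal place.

Everything except the hydraulic press sums to 10^(75.1/10) + 10^(81.8/10) = 1.837e+08 in linear terms, 82.64 dB SPL.
To meet 88.9 dB SPL overall, the treated hydraulic press may contribute at most 10^(88.9/10) − 1.837e+08 = 5.925e+08, i.e. 87.73 dB SPL.
So the hydraulic press must be reduced from 93.6 to 87.73 dB SPL: IL = 5.87 dB.

5.9 dB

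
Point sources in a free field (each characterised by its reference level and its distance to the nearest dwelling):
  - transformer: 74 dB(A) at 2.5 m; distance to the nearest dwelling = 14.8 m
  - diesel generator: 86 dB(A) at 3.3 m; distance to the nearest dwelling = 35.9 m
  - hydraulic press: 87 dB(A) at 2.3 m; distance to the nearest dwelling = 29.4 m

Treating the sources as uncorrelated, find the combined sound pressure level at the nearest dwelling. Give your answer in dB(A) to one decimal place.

68.5 dB(A)

Apply inverse-square spreading to bring every level to the receiver, then sum 10^(L/10).
transformer: 74 − 20·log₁₀(14.8/2.5) = 74 − 15.45 = 58.55 dB(A).
diesel generator: 86 − 20·log₁₀(35.9/3.3) = 86 − 20.73 = 65.27 dB(A).
hydraulic press: 87 − 20·log₁₀(29.4/2.3) = 87 − 22.13 = 64.87 dB(A).
Σ 10^(L/10) = 7.148e+06 → L_total = 10·log₁₀(7.148e+06) = 68.54 dB(A).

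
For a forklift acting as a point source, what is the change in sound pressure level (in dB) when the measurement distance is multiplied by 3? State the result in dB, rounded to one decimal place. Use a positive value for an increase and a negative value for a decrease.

-9.5 dB

A point source loses 6 dB per doubling of distance; generally ΔL = −20·log₁₀(r₂/r₁).
ΔL = −20·log₁₀(3) = -9.54 dB.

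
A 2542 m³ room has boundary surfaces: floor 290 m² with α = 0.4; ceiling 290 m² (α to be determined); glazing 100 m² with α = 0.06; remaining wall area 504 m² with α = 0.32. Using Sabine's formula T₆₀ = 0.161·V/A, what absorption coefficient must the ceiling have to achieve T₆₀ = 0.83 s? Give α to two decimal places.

A = 0.161·V/T₆₀ = 0.161·2542/0.83 = 493.09 m² sabins.
Absorption from the other surfaces = 290·0.4 + 100·0.06 + 504·0.32 = 283.28 m², so the ceiling must supply 209.81 m² over 290 m².
α = 209.81/290 = 0.723.

0.72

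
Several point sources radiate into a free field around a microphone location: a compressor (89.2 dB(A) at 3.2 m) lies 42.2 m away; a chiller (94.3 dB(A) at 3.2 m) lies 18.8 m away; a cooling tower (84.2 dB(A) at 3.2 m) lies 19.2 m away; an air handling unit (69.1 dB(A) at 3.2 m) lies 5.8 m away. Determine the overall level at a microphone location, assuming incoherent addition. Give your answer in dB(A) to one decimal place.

Propagate each source to the receiver with L = L_ref − 20·log₁₀(r/r_ref), then add intensities.
compressor: 89.2 − 20·log₁₀(42.2/3.2) = 89.2 − 22.40 = 66.80 dB(A).
chiller: 94.3 − 20·log₁₀(18.8/3.2) = 94.3 − 15.38 = 78.92 dB(A).
cooling tower: 84.2 − 20·log₁₀(19.2/3.2) = 84.2 − 15.56 = 68.64 dB(A).
air handling unit: 69.1 − 20·log₁₀(5.8/3.2) = 69.1 − 5.17 = 63.93 dB(A).
Σ 10^(L/10) = 9.254e+07 → L_total = 10·log₁₀(9.254e+07) = 79.66 dB(A).

79.7 dB(A)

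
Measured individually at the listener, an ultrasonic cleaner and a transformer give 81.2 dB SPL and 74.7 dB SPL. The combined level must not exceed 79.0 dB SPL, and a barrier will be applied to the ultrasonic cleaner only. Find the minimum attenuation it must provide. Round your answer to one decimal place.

The untreated sources together contribute 10^(74.7/10) = 2.951e+07, i.e. 74.70 dB SPL.
To meet 79.0 dB SPL overall, the treated ultrasonic cleaner may contribute at most 10^(79.0/10) − 2.951e+07 = 4.992e+07, i.e. 76.98 dB SPL.
So the ultrasonic cleaner must be reduced from 81.2 to 76.98 dB SPL: IL = 4.22 dB.

4.2 dB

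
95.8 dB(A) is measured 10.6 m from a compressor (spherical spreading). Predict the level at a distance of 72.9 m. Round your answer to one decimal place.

Spherical spreading from a point source gives a 20·log₁₀(r₂/r₁) drop.
L₂ = 95.8 − 20·log₁₀(72.9/10.6) = 95.8 − 16.748 = 79.05 dB(A).

79.1 dB(A)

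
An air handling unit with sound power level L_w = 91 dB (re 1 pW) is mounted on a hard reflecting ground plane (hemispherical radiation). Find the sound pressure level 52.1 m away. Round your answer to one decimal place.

48.7 dB

L_p = L_w − 10·log₁₀(2π·r²) with r = 52.1 m.
2π·r² = 1.706e+04 m², 10·log₁₀ of that is 42.319 dB.
L_p = 91 − 42.319 = 48.68 dB.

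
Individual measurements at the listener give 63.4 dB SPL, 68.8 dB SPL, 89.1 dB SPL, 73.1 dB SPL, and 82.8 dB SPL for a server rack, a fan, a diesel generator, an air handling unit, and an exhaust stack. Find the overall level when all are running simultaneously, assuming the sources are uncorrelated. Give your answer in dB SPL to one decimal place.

For uncorrelated sources the intensities add, so convert each level to linear form, sum, and take 10·log₁₀ of the total.
Σ 10^(L/10) = 10^(63.4/10) + 10^(68.8/10) + 10^(89.1/10) + 10^(73.1/10) + 10^(82.8/10) = 1.034e+09.
L_total = 10·log₁₀(1.034e+09) = 90.14 dB SPL.

90.1 dB SPL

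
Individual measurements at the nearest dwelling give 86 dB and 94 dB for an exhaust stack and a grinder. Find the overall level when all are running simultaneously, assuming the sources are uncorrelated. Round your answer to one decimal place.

Incoherent sources combine by intensity addition: L_total = 10·log₁₀(Σ 10^(L_i/10)).
Σ 10^(L/10) = 10^(86/10) + 10^(94/10) = 2.910e+09.
L_total = 10·log₁₀(2.910e+09) = 94.64 dB.

94.6 dB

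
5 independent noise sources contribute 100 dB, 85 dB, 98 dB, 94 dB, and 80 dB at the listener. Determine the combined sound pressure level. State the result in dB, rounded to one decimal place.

102.8 dB

For uncorrelated sources the intensities add, so convert each level to linear form, sum, and take 10·log₁₀ of the total.
Σ 10^(L/10) = 10^(100/10) + 10^(85/10) + 10^(98/10) + 10^(94/10) + 10^(80/10) = 1.924e+10.
L_total = 10·log₁₀(1.924e+10) = 102.84 dB.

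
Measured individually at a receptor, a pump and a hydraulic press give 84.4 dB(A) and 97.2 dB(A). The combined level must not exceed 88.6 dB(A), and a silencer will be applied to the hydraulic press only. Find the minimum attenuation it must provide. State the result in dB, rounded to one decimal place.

Fixed contribution from the other source: Σ 10^(L/10) = 10^(84.4/10) = 2.754e+08 (84.40 dB(A)).
To meet 88.6 dB(A) overall, the treated hydraulic press may contribute at most 10^(88.6/10) − 2.754e+08 = 4.490e+08, i.e. 86.52 dB(A).
So the hydraulic press must be reduced from 97.2 to 86.52 dB(A): IL = 10.68 dB.

10.7 dB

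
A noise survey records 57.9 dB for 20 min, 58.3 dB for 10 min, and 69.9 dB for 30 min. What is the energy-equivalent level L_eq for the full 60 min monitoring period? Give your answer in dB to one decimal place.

67.2 dB

The energy average is taken in the linear domain: L_eq = 10·log₁₀[(Σ tᵢ·10^(Lᵢ/10))/T], T = 60 min.
Σ tᵢ·10^(Lᵢ/10) = 20·10^(57.9/10) + 10·10^(58.3/10) + 30·10^(69.9/10) = 3.123e+08.
L_eq = 10·log₁₀(3.123e+08/60) = 67.16 dB.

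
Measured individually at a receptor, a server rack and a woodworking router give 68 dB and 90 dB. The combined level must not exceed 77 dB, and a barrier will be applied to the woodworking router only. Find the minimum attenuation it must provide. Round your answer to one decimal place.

The untreated sources together contribute 10^(68/10) = 6.310e+06, i.e. 68.00 dB.
To meet 77 dB overall, the treated woodworking router may contribute at most 10^(77/10) − 6.310e+06 = 4.381e+07, i.e. 76.42 dB.
So the woodworking router must be reduced from 90 to 76.42 dB: IL = 13.58 dB.

13.6 dB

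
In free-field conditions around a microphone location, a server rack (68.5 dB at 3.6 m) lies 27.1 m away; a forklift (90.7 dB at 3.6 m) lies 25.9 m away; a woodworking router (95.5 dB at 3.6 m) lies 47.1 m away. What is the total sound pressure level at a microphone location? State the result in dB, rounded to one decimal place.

Propagate each source to the receiver with L = L_ref − 20·log₁₀(r/r_ref), then add intensities.
server rack: 68.5 − 20·log₁₀(27.1/3.6) = 68.5 − 17.53 = 50.97 dB.
forklift: 90.7 − 20·log₁₀(25.9/3.6) = 90.7 − 17.14 = 73.56 dB.
woodworking router: 95.5 − 20·log₁₀(47.1/3.6) = 95.5 − 22.33 = 73.17 dB.
Σ 10^(L/10) = 4.355e+07 → L_total = 10·log₁₀(4.355e+07) = 76.39 dB.

76.4 dB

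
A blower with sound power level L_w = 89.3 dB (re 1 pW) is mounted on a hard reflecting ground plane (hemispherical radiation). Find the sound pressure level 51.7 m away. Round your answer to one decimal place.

Free-field hemispherical radiation: L_p = L_w − 10·log₁₀(2π·r²), r = 51.7 m.
2π·r² = 1.679e+04 m², 10·log₁₀ of that is 42.252 dB.
L_p = 89.3 − 42.252 = 47.05 dB.

47.0 dB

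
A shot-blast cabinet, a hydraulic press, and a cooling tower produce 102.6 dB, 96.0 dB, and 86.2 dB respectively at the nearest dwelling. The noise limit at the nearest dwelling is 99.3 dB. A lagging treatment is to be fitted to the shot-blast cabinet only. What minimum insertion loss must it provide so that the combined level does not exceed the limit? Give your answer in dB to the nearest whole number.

Everything except the shot-blast cabinet sums to 10^(96.0/10) + 10^(86.2/10) = 4.398e+09 in linear terms, 96.43 dB.
The limit corresponds to 10^(99.3/10) = 8.511e+09; subtracting the fixed part leaves 4.113e+09 for the shot-blast cabinet, i.e. 96.14 dB.
So the shot-blast cabinet must be reduced from 102.6 to 96.14 dB: IL = 6.46 dB.

6 dB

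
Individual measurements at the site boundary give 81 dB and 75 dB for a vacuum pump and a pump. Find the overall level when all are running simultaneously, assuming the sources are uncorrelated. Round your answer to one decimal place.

82.0 dB

Incoherent sources combine by intensity addition: L_total = 10·log₁₀(Σ 10^(L_i/10)).
Σ 10^(L/10) = 10^(81/10) + 10^(75/10) = 1.575e+08.
L_total = 10·log₁₀(1.575e+08) = 81.97 dB.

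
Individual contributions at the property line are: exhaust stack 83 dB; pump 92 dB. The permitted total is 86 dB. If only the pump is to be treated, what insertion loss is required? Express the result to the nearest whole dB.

Everything except the pump sums to 10^(83/10) = 1.995e+08 in linear terms, 83.00 dB.
The limit corresponds to 10^(86/10) = 3.981e+08; subtracting the fixed part leaves 1.986e+08 for the pump, i.e. 82.98 dB.
Required insertion loss = 92 − 82.98 = 9.02 dB.

9 dB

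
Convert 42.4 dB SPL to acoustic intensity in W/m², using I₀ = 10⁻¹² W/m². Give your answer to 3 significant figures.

L = 10·log₁₀(I/I₀) ⇒ I = I₀·10^(L/10) = 10⁻¹² × 10^4.24.

1.74e-08 W/m²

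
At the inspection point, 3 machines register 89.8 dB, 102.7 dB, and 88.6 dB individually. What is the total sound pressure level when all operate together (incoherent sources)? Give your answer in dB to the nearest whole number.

103 dB

For uncorrelated sources the intensities add, so convert each level to linear form, sum, and take 10·log₁₀ of the total.
Σ 10^(L/10) = 10^(89.8/10) + 10^(102.7/10) + 10^(88.6/10) = 2.030e+10.
L_total = 10·log₁₀(2.030e+10) = 103.08 dB.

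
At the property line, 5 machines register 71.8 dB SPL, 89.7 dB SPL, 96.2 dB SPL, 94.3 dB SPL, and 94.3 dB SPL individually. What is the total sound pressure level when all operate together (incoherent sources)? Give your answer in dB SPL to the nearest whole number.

Incoherent sources combine by intensity addition: L_total = 10·log₁₀(Σ 10^(L_i/10)).
Σ 10^(L/10) = 10^(71.8/10) + 10^(89.7/10) + 10^(96.2/10) + 10^(94.3/10) + 10^(94.3/10) = 1.050e+10.
L_total = 10·log₁₀(1.050e+10) = 100.21 dB SPL.

100 dB SPL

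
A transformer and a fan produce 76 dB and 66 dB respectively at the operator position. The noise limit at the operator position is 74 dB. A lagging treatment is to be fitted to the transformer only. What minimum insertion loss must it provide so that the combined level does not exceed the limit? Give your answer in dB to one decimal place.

2.7 dB

The untreated sources together contribute 10^(66/10) = 3.981e+06, i.e. 66.00 dB.
The limit corresponds to 10^(74/10) = 2.512e+07; subtracting the fixed part leaves 2.114e+07 for the transformer, i.e. 73.25 dB.
So the transformer must be reduced from 76 to 73.25 dB: IL = 2.75 dB.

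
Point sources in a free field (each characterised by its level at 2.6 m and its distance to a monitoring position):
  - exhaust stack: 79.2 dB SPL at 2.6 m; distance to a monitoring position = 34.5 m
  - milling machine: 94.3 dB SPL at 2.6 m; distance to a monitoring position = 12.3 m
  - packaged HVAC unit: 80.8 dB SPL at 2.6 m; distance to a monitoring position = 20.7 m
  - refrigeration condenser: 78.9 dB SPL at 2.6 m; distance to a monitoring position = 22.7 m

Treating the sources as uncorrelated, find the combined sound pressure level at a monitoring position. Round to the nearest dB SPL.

Propagate each source to the receiver with L = L_ref − 20·log₁₀(r/r_ref), then add intensities.
exhaust stack: 79.2 − 20·log₁₀(34.5/2.6) = 79.2 − 22.46 = 56.74 dB SPL.
milling machine: 94.3 − 20·log₁₀(12.3/2.6) = 94.3 − 13.50 = 80.80 dB SPL.
packaged HVAC unit: 80.8 − 20·log₁₀(20.7/2.6) = 80.8 − 18.02 = 62.78 dB SPL.
refrigeration condenser: 78.9 − 20·log₁₀(22.7/2.6) = 78.9 − 18.82 = 60.08 dB SPL.
Σ 10^(L/10) = 1.237e+08 → L_total = 10·log₁₀(1.237e+08) = 80.92 dB SPL.

81 dB SPL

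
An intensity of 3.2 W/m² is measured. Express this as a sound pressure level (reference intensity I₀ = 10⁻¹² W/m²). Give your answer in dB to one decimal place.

125.1 dB

L = 10·log₁₀(I/I₀) = 10·log₁₀(3.2/10⁻¹²) = 10·log₁₀(3.2×10^12).
L = 10·(0.5051 + 12) = 125.05 dB.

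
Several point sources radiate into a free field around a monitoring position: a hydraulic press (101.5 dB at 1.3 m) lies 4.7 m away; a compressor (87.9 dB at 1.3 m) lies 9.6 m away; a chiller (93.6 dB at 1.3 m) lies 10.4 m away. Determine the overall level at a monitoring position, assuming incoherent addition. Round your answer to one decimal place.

90.5 dB

First find each source's level at the receiver (point-source: −20·log₁₀(r/r_ref)), then combine on an intensity basis.
hydraulic press: 101.5 − 20·log₁₀(4.7/1.3) = 101.5 − 11.16 = 90.34 dB.
compressor: 87.9 − 20·log₁₀(9.6/1.3) = 87.9 − 17.37 = 70.53 dB.
chiller: 93.6 − 20·log₁₀(10.4/1.3) = 93.6 − 18.06 = 75.54 dB.
Σ 10^(L/10) = 1.128e+09 → L_total = 10·log₁₀(1.128e+09) = 90.52 dB.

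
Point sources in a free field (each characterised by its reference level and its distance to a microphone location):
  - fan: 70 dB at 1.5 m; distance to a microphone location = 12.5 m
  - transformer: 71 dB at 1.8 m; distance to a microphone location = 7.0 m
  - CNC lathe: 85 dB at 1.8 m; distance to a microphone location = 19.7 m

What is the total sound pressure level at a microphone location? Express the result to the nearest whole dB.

Propagate each source to the receiver with L = L_ref − 20·log₁₀(r/r_ref), then add intensities.
fan: 70 − 20·log₁₀(12.5/1.5) = 70 − 18.42 = 51.58 dB.
transformer: 71 − 20·log₁₀(7.0/1.8) = 71 − 11.80 = 59.20 dB.
CNC lathe: 85 − 20·log₁₀(19.7/1.8) = 85 − 20.78 = 64.22 dB.
Σ 10^(L/10) = 3.616e+06 → L_total = 10·log₁₀(3.616e+06) = 65.58 dB.

66 dB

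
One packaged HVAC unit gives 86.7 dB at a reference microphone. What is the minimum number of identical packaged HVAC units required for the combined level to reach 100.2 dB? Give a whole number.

The shortfall is 100.2 − 86.7 = 13.5 dB, and N units add 10·log₁₀ N, so need 10·log₁₀ N ≥ 13.5.
N ≥ 10^(13.5/10) = 22.387, so N = 23.

23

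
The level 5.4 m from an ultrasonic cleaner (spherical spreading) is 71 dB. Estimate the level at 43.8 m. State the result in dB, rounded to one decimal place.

For a point source, L₂ = L₁ − 20·log₁₀(r₂/r₁).
L₂ = 71 − 20·log₁₀(43.8/5.4) = 71 − 18.182 = 52.82 dB.

52.8 dB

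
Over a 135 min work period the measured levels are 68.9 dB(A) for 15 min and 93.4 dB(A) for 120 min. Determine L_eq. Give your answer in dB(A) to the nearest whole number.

The energy average is taken in the linear domain: L_eq = 10·log₁₀[(Σ tᵢ·10^(Lᵢ/10))/T], T = 135 min.
Σ tᵢ·10^(Lᵢ/10) = 15·10^(68.9/10) + 120·10^(93.4/10) = 2.626e+11.
L_eq = 10·log₁₀(2.626e+11/135) = 92.89 dB(A).

93 dB(A)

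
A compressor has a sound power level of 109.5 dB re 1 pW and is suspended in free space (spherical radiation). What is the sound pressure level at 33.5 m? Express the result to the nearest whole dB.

68 dB

L_p = L_w − 10·log₁₀(4π·r²) with r = 33.5 m.
4π·r² = 1.41e+04 m², 10·log₁₀ of that is 41.493 dB.
L_p = 109.5 − 41.493 = 68.01 dB.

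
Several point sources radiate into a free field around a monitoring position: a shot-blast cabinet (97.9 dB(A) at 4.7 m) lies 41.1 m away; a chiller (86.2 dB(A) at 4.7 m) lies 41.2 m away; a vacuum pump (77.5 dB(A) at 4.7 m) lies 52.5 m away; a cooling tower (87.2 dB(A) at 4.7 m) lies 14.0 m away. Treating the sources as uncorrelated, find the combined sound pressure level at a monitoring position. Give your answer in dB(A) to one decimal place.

First find each source's level at the receiver (point-source: −20·log₁₀(r/r_ref)), then combine on an intensity basis.
shot-blast cabinet: 97.9 − 20·log₁₀(41.1/4.7) = 97.9 − 18.83 = 79.07 dB(A).
chiller: 86.2 − 20·log₁₀(41.2/4.7) = 86.2 − 18.86 = 67.34 dB(A).
vacuum pump: 77.5 − 20·log₁₀(52.5/4.7) = 77.5 − 20.96 = 56.54 dB(A).
cooling tower: 87.2 − 20·log₁₀(14.0/4.7) = 87.2 − 9.48 = 77.72 dB(A).
Σ 10^(L/10) = 1.457e+08 → L_total = 10·log₁₀(1.457e+08) = 81.63 dB(A).

81.6 dB(A)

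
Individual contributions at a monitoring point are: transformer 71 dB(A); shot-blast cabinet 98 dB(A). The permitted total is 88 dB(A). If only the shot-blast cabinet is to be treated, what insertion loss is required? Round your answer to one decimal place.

Fixed contribution from the other source: Σ 10^(L/10) = 10^(71/10) = 1.259e+07 (71.00 dB(A)).
The limit corresponds to 10^(88/10) = 6.310e+08; subtracting the fixed part leaves 6.184e+08 for the shot-blast cabinet, i.e. 87.91 dB(A).
So the shot-blast cabinet must be reduced from 98 to 87.91 dB(A): IL = 10.09 dB.

10.1 dB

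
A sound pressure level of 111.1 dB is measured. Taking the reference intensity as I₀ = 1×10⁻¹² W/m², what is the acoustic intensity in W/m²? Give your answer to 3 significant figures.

I/I₀ = 10^(111.1/10) = 1.288e+11, so I = 1.288e+11 × 10⁻¹² W/m².

0.129 W/m²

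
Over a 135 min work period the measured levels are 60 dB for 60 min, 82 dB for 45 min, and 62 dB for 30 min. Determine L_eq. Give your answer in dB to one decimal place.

The energy average is taken in the linear domain: L_eq = 10·log₁₀[(Σ tᵢ·10^(Lᵢ/10))/T], T = 135 min.
Σ tᵢ·10^(Lᵢ/10) = 60·10^(60/10) + 45·10^(82/10) + 30·10^(62/10) = 7.240e+09.
L_eq = 10·log₁₀(7.240e+09/135) = 77.29 dB.

77.3 dB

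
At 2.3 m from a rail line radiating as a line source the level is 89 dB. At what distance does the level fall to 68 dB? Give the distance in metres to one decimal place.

289.6 m

The 21.0 dB drop corresponds to a distance ratio of 10^(21.0/10) for a line source.
r₂ = 2.3·10^((89−68)/10) = 2.3·10^(21.0/10) = 289.55 m.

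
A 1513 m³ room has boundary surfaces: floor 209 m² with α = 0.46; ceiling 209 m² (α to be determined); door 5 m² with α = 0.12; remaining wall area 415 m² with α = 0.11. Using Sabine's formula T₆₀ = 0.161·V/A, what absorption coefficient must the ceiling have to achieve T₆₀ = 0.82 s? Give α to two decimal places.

Required total absorption A = 0.161·1513/0.82 = 297.06 m².
Absorption from the other surfaces = 209·0.46 + 5·0.12 + 415·0.11 = 142.39 m², so the ceiling must supply 154.67 m² over 209 m².
α = 154.67/209 = 0.740.

0.74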